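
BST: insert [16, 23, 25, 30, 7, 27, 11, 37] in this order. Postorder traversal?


Root = 16; build tree by BST insertion.
Postorder traversal: [11, 7, 27, 37, 30, 25, 23, 16]


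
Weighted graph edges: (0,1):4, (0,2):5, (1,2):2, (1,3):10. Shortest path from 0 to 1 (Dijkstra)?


Dijkstra from 0:
Distances: {0: 0, 1: 4, 2: 5, 3: 14}
Shortest distance to 1 = 4, path = [0, 1]


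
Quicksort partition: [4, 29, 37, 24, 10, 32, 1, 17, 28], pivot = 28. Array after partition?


Elements <= 28 go left of pivot.
Result: [4, 24, 10, 1, 17, 28, 29, 37, 32], pivot at index 5


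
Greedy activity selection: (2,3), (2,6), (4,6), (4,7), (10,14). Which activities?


Greedy: pick earliest-ending, then skip overlaps.
Selected (3 activities): [(2, 3), (4, 6), (10, 14)]


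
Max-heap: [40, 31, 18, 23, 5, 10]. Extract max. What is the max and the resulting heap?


Max = 40
Replace root with last, heapify down
Resulting heap: [31, 23, 18, 10, 5]


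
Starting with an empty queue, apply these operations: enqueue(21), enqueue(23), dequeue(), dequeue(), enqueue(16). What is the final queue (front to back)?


enqueue(21) -> [21]
enqueue(23) -> [21, 23]
dequeue() returns 21 -> [23]
dequeue() returns 23 -> []
enqueue(16) -> [16]
Final queue (front to back): [16]


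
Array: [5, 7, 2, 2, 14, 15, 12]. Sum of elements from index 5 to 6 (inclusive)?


Prefix sums: [0, 5, 12, 14, 16, 30, 45, 57]
Sum[5..6] = prefix[7] - prefix[5] = 57 - 30 = 27


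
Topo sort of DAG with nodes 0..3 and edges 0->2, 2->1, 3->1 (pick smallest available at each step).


Kahn's algorithm, process smallest node first
Order: [0, 2, 3, 1]


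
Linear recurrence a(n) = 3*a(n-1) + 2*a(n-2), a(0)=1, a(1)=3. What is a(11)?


Build bottom-up:
...a(9)=79647, a(10)=283667, a(11)=3*283667+2*79647=1010295


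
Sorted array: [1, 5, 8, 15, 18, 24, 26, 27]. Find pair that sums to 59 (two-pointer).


Two pointers: lo=0, hi=7
No pair sums to 59


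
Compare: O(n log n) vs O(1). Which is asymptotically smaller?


constant grows slower than linearithmic
O(1) is asymptotically smaller; O(n log n) grows faster


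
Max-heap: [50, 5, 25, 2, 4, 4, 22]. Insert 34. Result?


Append 34: [50, 5, 25, 2, 4, 4, 22, 34]
Bubble up: swap idx 7(34) with idx 3(2); swap idx 3(34) with idx 1(5)
Result: [50, 34, 25, 5, 4, 4, 22, 2]


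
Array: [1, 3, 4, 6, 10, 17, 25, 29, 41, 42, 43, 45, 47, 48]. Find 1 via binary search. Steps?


Search for 1:
[0,13] mid=6 arr[6]=25
[0,5] mid=2 arr[2]=4
[0,1] mid=0 arr[0]=1
Total: 3 comparisons


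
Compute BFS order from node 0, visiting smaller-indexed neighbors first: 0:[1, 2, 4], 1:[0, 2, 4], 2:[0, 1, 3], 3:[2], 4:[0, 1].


BFS queue: start with [0]
Visit order: [0, 1, 2, 4, 3]


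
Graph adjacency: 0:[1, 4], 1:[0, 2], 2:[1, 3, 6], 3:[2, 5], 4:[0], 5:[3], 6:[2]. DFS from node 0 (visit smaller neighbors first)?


DFS stack-based: start with [0]
Visit order: [0, 1, 2, 3, 5, 6, 4]


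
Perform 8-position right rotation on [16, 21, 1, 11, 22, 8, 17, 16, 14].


Right rotate by 8: [21, 1, 11, 22, 8, 17, 16, 14, 16]


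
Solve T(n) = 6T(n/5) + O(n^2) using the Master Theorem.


a=6, b=5, c=2. log_5(6)=1.113 < c=2. Case 3: O(n^c) = O(n^2)
Complexity: O(n^2)


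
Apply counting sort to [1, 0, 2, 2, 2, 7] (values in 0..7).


Count array: [1, 1, 3, 0, 0, 0, 0, 1]
Reconstruct: [0, 1, 2, 2, 2, 7]


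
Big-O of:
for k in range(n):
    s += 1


Per nesting level: O(n) = O(n)
Complexity: O(n)


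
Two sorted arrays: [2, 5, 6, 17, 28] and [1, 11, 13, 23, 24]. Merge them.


Compare heads, take smaller each step.
Merged: [1, 2, 5, 6, 11, 13, 17, 23, 24, 28]


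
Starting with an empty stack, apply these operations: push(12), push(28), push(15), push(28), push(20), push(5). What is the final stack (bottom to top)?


push(12) -> [12]
push(28) -> [12, 28]
push(15) -> [12, 28, 15]
push(28) -> [12, 28, 15, 28]
push(20) -> [12, 28, 15, 28, 20]
push(5) -> [12, 28, 15, 28, 20, 5]
Final stack (bottom to top): [12, 28, 15, 28, 20, 5]


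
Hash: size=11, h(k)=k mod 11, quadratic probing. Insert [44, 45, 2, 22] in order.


Insertions: 44->slot 0; 45->slot 1; 2->slot 2; 22->slot 4
Table: [44, 45, 2, None, 22, None, None, None, None, None, None]


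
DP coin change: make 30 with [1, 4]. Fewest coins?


dp[0]=0; dp[i]=1+min(dp[i-c] for c in coins)
...dp[25]=7, dp[26]=8, dp[27]=9, dp[28]=7, dp[29]=8, dp[30]=9
Minimum coins for 30 = 9


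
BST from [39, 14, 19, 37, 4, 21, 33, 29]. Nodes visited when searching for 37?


BST root = 39
Search for 37: compare at each node
Path: [39, 14, 19, 37]


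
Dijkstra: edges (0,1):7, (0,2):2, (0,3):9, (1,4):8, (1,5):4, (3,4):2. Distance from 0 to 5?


Dijkstra from 0:
Distances: {0: 0, 1: 7, 2: 2, 3: 9, 4: 11, 5: 11}
Shortest distance to 5 = 11, path = [0, 1, 5]


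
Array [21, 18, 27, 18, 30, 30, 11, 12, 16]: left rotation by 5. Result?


Left rotate by 5: [30, 11, 12, 16, 21, 18, 27, 18, 30]


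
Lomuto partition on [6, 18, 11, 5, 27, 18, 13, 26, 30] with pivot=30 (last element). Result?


Elements <= 30 go left of pivot.
Result: [6, 18, 11, 5, 27, 18, 13, 26, 30], pivot at index 8


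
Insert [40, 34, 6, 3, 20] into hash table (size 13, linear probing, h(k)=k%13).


Insertions: 40->slot 1; 34->slot 8; 6->slot 6; 3->slot 3; 20->slot 7
Table: [None, 40, None, 3, None, None, 6, 20, 34, None, None, None, None]


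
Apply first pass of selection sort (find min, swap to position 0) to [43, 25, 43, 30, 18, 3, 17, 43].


After one pass: [3, 25, 43, 30, 18, 43, 17, 43]


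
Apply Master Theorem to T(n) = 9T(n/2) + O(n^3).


a=9, b=2, c=3. log_2(9)=3.170 > c=3. Case 1: O(n^log_b(a)) = O(n^3.170)
Complexity: O(n^3.170)


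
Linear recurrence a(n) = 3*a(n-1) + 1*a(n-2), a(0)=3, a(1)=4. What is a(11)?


Build bottom-up:
...a(9)=63661, a(10)=210258, a(11)=3*210258+1*63661=694435


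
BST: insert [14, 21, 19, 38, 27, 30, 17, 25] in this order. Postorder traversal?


Root = 14; build tree by BST insertion.
Postorder traversal: [17, 19, 25, 30, 27, 38, 21, 14]


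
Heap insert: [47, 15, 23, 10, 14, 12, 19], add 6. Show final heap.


Append 6: [47, 15, 23, 10, 14, 12, 19, 6]
Bubble up: no swaps needed
Result: [47, 15, 23, 10, 14, 12, 19, 6]


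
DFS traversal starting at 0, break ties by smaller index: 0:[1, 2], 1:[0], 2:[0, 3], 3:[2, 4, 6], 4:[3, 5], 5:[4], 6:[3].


DFS stack-based: start with [0]
Visit order: [0, 1, 2, 3, 4, 5, 6]


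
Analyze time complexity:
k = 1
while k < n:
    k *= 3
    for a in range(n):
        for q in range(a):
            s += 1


Per nesting level: O(log n) * O(n) * O(n) [triangular over a] = O(n^2 log n)
Complexity: O(n^2 log n)


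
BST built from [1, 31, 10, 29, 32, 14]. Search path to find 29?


BST root = 1
Search for 29: compare at each node
Path: [1, 31, 10, 29]


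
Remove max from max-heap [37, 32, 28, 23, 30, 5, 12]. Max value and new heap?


Max = 37
Replace root with last, heapify down
Resulting heap: [32, 30, 28, 23, 12, 5]


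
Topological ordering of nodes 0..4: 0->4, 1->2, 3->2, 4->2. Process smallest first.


Kahn's algorithm, process smallest node first
Order: [0, 1, 3, 4, 2]


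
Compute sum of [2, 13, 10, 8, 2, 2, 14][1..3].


Prefix sums: [0, 2, 15, 25, 33, 35, 37, 51]
Sum[1..3] = prefix[4] - prefix[1] = 33 - 2 = 31


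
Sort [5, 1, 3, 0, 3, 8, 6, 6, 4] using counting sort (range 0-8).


Count array: [1, 1, 0, 2, 1, 1, 2, 0, 1]
Reconstruct: [0, 1, 3, 3, 4, 5, 6, 6, 8]


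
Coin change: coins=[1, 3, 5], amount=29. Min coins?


dp[0]=0; dp[i]=1+min(dp[i-c] for c in coins)
...dp[24]=6, dp[25]=5, dp[26]=6, dp[27]=7, dp[28]=6, dp[29]=7
Minimum coins for 29 = 7


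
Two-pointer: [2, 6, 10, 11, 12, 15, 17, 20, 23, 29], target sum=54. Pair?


Two pointers: lo=0, hi=9
No pair sums to 54


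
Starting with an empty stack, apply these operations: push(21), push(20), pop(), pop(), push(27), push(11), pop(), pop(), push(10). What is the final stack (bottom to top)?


push(21) -> [21]
push(20) -> [21, 20]
pop() returns 20 -> [21]
pop() returns 21 -> []
push(27) -> [27]
push(11) -> [27, 11]
pop() returns 11 -> [27]
pop() returns 27 -> []
push(10) -> [10]
Final stack (bottom to top): [10]


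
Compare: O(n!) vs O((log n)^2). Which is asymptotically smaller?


polylogarithmic grows slower than factorial
O((log n)^2) is asymptotically smaller; O(n!) grows faster


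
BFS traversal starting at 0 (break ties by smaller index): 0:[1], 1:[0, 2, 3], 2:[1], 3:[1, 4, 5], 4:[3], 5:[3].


BFS queue: start with [0]
Visit order: [0, 1, 2, 3, 4, 5]


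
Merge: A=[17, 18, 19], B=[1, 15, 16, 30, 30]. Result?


Compare heads, take smaller each step.
Merged: [1, 15, 16, 17, 18, 19, 30, 30]


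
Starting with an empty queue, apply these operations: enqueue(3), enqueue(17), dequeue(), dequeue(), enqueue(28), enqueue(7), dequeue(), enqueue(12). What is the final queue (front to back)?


enqueue(3) -> [3]
enqueue(17) -> [3, 17]
dequeue() returns 3 -> [17]
dequeue() returns 17 -> []
enqueue(28) -> [28]
enqueue(7) -> [28, 7]
dequeue() returns 28 -> [7]
enqueue(12) -> [7, 12]
Final queue (front to back): [7, 12]


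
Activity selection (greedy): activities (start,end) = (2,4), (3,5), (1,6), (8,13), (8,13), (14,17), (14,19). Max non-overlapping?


Greedy: pick earliest-ending, then skip overlaps.
Selected (3 activities): [(2, 4), (8, 13), (14, 17)]


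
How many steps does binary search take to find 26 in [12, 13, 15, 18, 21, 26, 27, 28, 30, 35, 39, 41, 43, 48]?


Search for 26:
[0,13] mid=6 arr[6]=27
[0,5] mid=2 arr[2]=15
[3,5] mid=4 arr[4]=21
[5,5] mid=5 arr[5]=26
Total: 4 comparisons


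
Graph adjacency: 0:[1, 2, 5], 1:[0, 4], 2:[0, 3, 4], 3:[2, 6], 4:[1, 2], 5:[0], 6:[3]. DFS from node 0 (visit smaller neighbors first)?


DFS stack-based: start with [0]
Visit order: [0, 1, 4, 2, 3, 6, 5]


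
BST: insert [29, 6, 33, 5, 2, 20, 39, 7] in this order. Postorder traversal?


Root = 29; build tree by BST insertion.
Postorder traversal: [2, 5, 7, 20, 6, 39, 33, 29]


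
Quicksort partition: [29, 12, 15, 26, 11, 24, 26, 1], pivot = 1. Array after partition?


Elements <= 1 go left of pivot.
Result: [1, 12, 15, 26, 11, 24, 26, 29], pivot at index 0


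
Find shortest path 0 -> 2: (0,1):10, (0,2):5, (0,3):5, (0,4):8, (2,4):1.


Dijkstra from 0:
Distances: {0: 0, 1: 10, 2: 5, 3: 5, 4: 6}
Shortest distance to 2 = 5, path = [0, 2]


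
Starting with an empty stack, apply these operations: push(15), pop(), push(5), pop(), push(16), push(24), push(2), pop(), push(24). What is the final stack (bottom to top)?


push(15) -> [15]
pop() returns 15 -> []
push(5) -> [5]
pop() returns 5 -> []
push(16) -> [16]
push(24) -> [16, 24]
push(2) -> [16, 24, 2]
pop() returns 2 -> [16, 24]
push(24) -> [16, 24, 24]
Final stack (bottom to top): [16, 24, 24]


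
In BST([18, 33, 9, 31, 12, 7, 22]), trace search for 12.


BST root = 18
Search for 12: compare at each node
Path: [18, 9, 12]


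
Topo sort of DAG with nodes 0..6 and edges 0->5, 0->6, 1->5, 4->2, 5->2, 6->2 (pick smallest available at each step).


Kahn's algorithm, process smallest node first
Order: [0, 1, 3, 4, 5, 6, 2]


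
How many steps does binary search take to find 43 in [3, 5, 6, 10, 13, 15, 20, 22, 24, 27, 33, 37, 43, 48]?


Search for 43:
[0,13] mid=6 arr[6]=20
[7,13] mid=10 arr[10]=33
[11,13] mid=12 arr[12]=43
Total: 3 comparisons


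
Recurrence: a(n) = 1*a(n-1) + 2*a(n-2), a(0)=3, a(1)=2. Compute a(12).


Build bottom-up:
...a(10)=1708, a(11)=3412, a(12)=1*3412+2*1708=6828


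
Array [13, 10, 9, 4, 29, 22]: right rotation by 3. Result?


Right rotate by 3: [4, 29, 22, 13, 10, 9]


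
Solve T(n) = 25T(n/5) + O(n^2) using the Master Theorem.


a=25, b=5, c=2. log_5(25)=2 = c=2. Case 2: O(n^c log n) = O(n^2 log n)
Complexity: O(n^2 log n)


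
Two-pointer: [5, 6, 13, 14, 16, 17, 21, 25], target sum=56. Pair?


Two pointers: lo=0, hi=7
No pair sums to 56


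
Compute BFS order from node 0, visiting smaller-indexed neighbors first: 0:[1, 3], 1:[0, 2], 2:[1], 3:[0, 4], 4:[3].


BFS queue: start with [0]
Visit order: [0, 1, 3, 2, 4]


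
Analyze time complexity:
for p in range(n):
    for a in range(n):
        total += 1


Per nesting level: O(n) * O(n) = O(n^2)
Complexity: O(n^2)


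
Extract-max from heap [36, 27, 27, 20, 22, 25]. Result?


Max = 36
Replace root with last, heapify down
Resulting heap: [27, 25, 27, 20, 22]


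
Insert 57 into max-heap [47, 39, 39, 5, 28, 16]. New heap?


Append 57: [47, 39, 39, 5, 28, 16, 57]
Bubble up: swap idx 6(57) with idx 2(39); swap idx 2(57) with idx 0(47)
Result: [57, 39, 47, 5, 28, 16, 39]


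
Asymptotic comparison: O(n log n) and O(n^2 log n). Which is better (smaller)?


linearithmic grows slower than n^2 log n
O(n log n) is asymptotically smaller; O(n^2 log n) grows faster


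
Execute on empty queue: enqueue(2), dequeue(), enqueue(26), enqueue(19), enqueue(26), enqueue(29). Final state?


enqueue(2) -> [2]
dequeue() returns 2 -> []
enqueue(26) -> [26]
enqueue(19) -> [26, 19]
enqueue(26) -> [26, 19, 26]
enqueue(29) -> [26, 19, 26, 29]
Final queue (front to back): [26, 19, 26, 29]


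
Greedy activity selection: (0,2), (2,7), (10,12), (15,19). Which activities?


Greedy: pick earliest-ending, then skip overlaps.
Selected (4 activities): [(0, 2), (2, 7), (10, 12), (15, 19)]


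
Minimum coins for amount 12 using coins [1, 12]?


dp[0]=0; dp[i]=1+min(dp[i-c] for c in coins)
...dp[7]=7, dp[8]=8, dp[9]=9, dp[10]=10, dp[11]=11, dp[12]=1
Minimum coins for 12 = 1


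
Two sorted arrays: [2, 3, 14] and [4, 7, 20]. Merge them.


Compare heads, take smaller each step.
Merged: [2, 3, 4, 7, 14, 20]


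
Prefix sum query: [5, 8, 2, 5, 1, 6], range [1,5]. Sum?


Prefix sums: [0, 5, 13, 15, 20, 21, 27]
Sum[1..5] = prefix[6] - prefix[1] = 27 - 5 = 22


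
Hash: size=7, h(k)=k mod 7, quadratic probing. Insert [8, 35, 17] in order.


Insertions: 8->slot 1; 35->slot 0; 17->slot 3
Table: [35, 8, None, 17, None, None, None]


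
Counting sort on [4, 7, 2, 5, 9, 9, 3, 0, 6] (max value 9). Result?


Count array: [1, 0, 1, 1, 1, 1, 1, 1, 0, 2]
Reconstruct: [0, 2, 3, 4, 5, 6, 7, 9, 9]


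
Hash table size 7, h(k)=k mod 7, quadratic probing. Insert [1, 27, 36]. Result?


Insertions: 1->slot 1; 27->slot 6; 36->slot 2
Table: [None, 1, 36, None, None, None, 27]


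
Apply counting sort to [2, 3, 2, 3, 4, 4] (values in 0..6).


Count array: [0, 0, 2, 2, 2, 0, 0]
Reconstruct: [2, 2, 3, 3, 4, 4]


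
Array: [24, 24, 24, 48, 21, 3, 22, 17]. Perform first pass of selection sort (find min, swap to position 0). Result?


After one pass: [3, 24, 24, 48, 21, 24, 22, 17]


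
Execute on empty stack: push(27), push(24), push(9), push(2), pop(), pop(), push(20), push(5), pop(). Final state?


push(27) -> [27]
push(24) -> [27, 24]
push(9) -> [27, 24, 9]
push(2) -> [27, 24, 9, 2]
pop() returns 2 -> [27, 24, 9]
pop() returns 9 -> [27, 24]
push(20) -> [27, 24, 20]
push(5) -> [27, 24, 20, 5]
pop() returns 5 -> [27, 24, 20]
Final stack (bottom to top): [27, 24, 20]


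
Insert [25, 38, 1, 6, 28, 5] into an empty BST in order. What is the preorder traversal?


Root = 25; build tree by BST insertion.
Preorder traversal: [25, 1, 6, 5, 38, 28]


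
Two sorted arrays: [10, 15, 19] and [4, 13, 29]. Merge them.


Compare heads, take smaller each step.
Merged: [4, 10, 13, 15, 19, 29]


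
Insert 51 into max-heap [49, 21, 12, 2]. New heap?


Append 51: [49, 21, 12, 2, 51]
Bubble up: swap idx 4(51) with idx 1(21); swap idx 1(51) with idx 0(49)
Result: [51, 49, 12, 2, 21]


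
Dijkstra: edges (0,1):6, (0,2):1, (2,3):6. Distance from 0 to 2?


Dijkstra from 0:
Distances: {0: 0, 1: 6, 2: 1, 3: 7}
Shortest distance to 2 = 1, path = [0, 2]


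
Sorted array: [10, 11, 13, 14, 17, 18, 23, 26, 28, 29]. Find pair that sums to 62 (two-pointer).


Two pointers: lo=0, hi=9
No pair sums to 62


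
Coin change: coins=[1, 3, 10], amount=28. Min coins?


dp[0]=0; dp[i]=1+min(dp[i-c] for c in coins)
...dp[23]=3, dp[24]=4, dp[25]=5, dp[26]=4, dp[27]=5, dp[28]=6
Minimum coins for 28 = 6


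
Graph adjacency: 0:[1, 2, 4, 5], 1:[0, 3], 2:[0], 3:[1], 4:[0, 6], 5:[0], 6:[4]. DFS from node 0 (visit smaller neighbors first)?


DFS stack-based: start with [0]
Visit order: [0, 1, 3, 2, 4, 6, 5]


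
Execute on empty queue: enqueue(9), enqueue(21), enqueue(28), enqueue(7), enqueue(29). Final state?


enqueue(9) -> [9]
enqueue(21) -> [9, 21]
enqueue(28) -> [9, 21, 28]
enqueue(7) -> [9, 21, 28, 7]
enqueue(29) -> [9, 21, 28, 7, 29]
Final queue (front to back): [9, 21, 28, 7, 29]


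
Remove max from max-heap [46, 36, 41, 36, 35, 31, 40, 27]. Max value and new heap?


Max = 46
Replace root with last, heapify down
Resulting heap: [41, 36, 40, 36, 35, 31, 27]


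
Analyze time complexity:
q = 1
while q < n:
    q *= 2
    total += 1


Per nesting level: O(log n) = O(log n)
Complexity: O(log n)


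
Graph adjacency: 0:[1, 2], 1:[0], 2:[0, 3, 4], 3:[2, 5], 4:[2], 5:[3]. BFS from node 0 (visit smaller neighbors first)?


BFS queue: start with [0]
Visit order: [0, 1, 2, 3, 4, 5]


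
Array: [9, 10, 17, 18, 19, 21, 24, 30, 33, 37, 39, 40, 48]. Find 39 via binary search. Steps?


Search for 39:
[0,12] mid=6 arr[6]=24
[7,12] mid=9 arr[9]=37
[10,12] mid=11 arr[11]=40
[10,10] mid=10 arr[10]=39
Total: 4 comparisons


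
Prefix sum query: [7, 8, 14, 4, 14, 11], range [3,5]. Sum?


Prefix sums: [0, 7, 15, 29, 33, 47, 58]
Sum[3..5] = prefix[6] - prefix[3] = 58 - 29 = 29


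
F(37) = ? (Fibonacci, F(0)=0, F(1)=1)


F(n)=F(n-1)+F(n-2)
...F(35)=9227465, F(36)=14930352, F(37)=24157817


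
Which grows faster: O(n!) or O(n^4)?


quartic grows slower than factorial
O(n^4) is asymptotically smaller; O(n!) grows faster


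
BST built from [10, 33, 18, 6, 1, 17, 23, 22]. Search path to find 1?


BST root = 10
Search for 1: compare at each node
Path: [10, 6, 1]


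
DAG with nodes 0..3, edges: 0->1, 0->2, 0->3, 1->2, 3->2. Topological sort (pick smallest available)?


Kahn's algorithm, process smallest node first
Order: [0, 1, 3, 2]


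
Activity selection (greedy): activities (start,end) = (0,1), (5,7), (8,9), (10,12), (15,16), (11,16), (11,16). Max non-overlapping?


Greedy: pick earliest-ending, then skip overlaps.
Selected (5 activities): [(0, 1), (5, 7), (8, 9), (10, 12), (15, 16)]


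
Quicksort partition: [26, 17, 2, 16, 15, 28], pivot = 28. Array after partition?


Elements <= 28 go left of pivot.
Result: [26, 17, 2, 16, 15, 28], pivot at index 5


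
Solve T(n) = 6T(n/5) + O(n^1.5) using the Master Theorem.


a=6, b=5, c=1.5. log_5(6)=1.113 < c=1.5. Case 3: O(n^c) = O(n^1.500)
Complexity: O(n^1.500)


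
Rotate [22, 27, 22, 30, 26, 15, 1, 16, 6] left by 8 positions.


Left rotate by 8: [6, 22, 27, 22, 30, 26, 15, 1, 16]


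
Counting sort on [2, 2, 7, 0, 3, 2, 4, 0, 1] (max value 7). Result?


Count array: [2, 1, 3, 1, 1, 0, 0, 1]
Reconstruct: [0, 0, 1, 2, 2, 2, 3, 4, 7]


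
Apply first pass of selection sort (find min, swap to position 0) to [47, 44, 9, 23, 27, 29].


After one pass: [9, 44, 47, 23, 27, 29]


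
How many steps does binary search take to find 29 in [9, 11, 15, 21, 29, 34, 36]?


Search for 29:
[0,6] mid=3 arr[3]=21
[4,6] mid=5 arr[5]=34
[4,4] mid=4 arr[4]=29
Total: 3 comparisons


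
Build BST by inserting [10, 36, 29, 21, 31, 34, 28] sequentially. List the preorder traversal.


Root = 10; build tree by BST insertion.
Preorder traversal: [10, 36, 29, 21, 28, 31, 34]


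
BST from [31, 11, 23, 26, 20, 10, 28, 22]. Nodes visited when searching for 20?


BST root = 31
Search for 20: compare at each node
Path: [31, 11, 23, 20]


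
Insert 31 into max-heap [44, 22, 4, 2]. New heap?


Append 31: [44, 22, 4, 2, 31]
Bubble up: swap idx 4(31) with idx 1(22)
Result: [44, 31, 4, 2, 22]


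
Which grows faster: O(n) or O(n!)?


linear grows slower than factorial
O(n) is asymptotically smaller; O(n!) grows faster


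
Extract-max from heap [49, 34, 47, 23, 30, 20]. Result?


Max = 49
Replace root with last, heapify down
Resulting heap: [47, 34, 20, 23, 30]


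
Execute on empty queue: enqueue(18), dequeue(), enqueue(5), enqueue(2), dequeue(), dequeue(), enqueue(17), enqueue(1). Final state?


enqueue(18) -> [18]
dequeue() returns 18 -> []
enqueue(5) -> [5]
enqueue(2) -> [5, 2]
dequeue() returns 5 -> [2]
dequeue() returns 2 -> []
enqueue(17) -> [17]
enqueue(1) -> [17, 1]
Final queue (front to back): [17, 1]


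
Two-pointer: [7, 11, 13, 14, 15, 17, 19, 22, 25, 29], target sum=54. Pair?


Two pointers: lo=0, hi=9
Found pair: (25, 29) summing to 54


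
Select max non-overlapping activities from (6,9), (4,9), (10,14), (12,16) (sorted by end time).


Greedy: pick earliest-ending, then skip overlaps.
Selected (2 activities): [(6, 9), (10, 14)]


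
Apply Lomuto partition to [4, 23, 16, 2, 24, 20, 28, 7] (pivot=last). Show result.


Elements <= 7 go left of pivot.
Result: [4, 2, 7, 23, 24, 20, 28, 16], pivot at index 2


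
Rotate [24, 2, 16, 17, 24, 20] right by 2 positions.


Right rotate by 2: [24, 20, 24, 2, 16, 17]


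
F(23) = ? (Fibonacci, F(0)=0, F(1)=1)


F(n)=F(n-1)+F(n-2)
...F(21)=10946, F(22)=17711, F(23)=28657


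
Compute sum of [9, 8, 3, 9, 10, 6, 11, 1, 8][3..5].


Prefix sums: [0, 9, 17, 20, 29, 39, 45, 56, 57, 65]
Sum[3..5] = prefix[6] - prefix[3] = 45 - 20 = 25


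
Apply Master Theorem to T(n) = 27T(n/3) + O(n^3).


a=27, b=3, c=3. log_3(27)=3 = c=3. Case 2: O(n^c log n) = O(n^3 log n)
Complexity: O(n^3 log n)


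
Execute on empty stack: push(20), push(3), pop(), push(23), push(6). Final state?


push(20) -> [20]
push(3) -> [20, 3]
pop() returns 3 -> [20]
push(23) -> [20, 23]
push(6) -> [20, 23, 6]
Final stack (bottom to top): [20, 23, 6]


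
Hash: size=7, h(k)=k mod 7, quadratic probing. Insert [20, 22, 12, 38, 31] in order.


Insertions: 20->slot 6; 22->slot 1; 12->slot 5; 38->slot 3; 31->slot 4
Table: [None, 22, None, 38, 31, 12, 20]


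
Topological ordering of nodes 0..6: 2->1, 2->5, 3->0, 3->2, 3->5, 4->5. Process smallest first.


Kahn's algorithm, process smallest node first
Order: [3, 0, 2, 1, 4, 5, 6]


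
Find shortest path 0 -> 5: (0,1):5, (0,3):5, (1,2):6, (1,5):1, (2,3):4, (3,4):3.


Dijkstra from 0:
Distances: {0: 0, 1: 5, 2: 9, 3: 5, 4: 8, 5: 6}
Shortest distance to 5 = 6, path = [0, 1, 5]


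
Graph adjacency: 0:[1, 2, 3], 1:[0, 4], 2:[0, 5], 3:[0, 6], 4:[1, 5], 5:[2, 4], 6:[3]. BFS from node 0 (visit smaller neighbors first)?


BFS queue: start with [0]
Visit order: [0, 1, 2, 3, 4, 5, 6]


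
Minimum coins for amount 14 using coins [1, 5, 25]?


dp[0]=0; dp[i]=1+min(dp[i-c] for c in coins)
...dp[9]=5, dp[10]=2, dp[11]=3, dp[12]=4, dp[13]=5, dp[14]=6
Minimum coins for 14 = 6


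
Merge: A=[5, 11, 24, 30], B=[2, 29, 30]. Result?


Compare heads, take smaller each step.
Merged: [2, 5, 11, 24, 29, 30, 30]


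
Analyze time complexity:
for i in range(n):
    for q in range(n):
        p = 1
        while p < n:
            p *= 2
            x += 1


Per nesting level: O(n) * O(n) * O(log n) = O(n^2 log n)
Complexity: O(n^2 log n)


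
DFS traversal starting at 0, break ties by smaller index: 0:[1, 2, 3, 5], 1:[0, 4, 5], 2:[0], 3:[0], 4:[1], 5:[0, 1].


DFS stack-based: start with [0]
Visit order: [0, 1, 4, 5, 2, 3]


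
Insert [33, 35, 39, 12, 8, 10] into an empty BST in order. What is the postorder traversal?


Root = 33; build tree by BST insertion.
Postorder traversal: [10, 8, 12, 39, 35, 33]


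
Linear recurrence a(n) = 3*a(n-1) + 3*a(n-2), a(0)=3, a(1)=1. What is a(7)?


Build bottom-up:
...a(5)=576, a(6)=2187, a(7)=3*2187+3*576=8289


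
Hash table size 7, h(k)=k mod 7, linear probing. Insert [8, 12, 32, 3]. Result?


Insertions: 8->slot 1; 12->slot 5; 32->slot 4; 3->slot 3
Table: [None, 8, None, 3, 32, 12, None]


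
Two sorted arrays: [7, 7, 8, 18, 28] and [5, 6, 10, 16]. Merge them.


Compare heads, take smaller each step.
Merged: [5, 6, 7, 7, 8, 10, 16, 18, 28]


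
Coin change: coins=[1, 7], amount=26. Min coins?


dp[0]=0; dp[i]=1+min(dp[i-c] for c in coins)
...dp[21]=3, dp[22]=4, dp[23]=5, dp[24]=6, dp[25]=7, dp[26]=8
Minimum coins for 26 = 8


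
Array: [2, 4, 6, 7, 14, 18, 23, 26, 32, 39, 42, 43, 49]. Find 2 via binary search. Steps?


Search for 2:
[0,12] mid=6 arr[6]=23
[0,5] mid=2 arr[2]=6
[0,1] mid=0 arr[0]=2
Total: 3 comparisons


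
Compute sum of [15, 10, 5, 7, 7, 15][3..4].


Prefix sums: [0, 15, 25, 30, 37, 44, 59]
Sum[3..4] = prefix[5] - prefix[3] = 44 - 30 = 14


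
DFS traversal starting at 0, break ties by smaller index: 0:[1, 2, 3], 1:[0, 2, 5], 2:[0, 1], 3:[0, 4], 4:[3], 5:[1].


DFS stack-based: start with [0]
Visit order: [0, 1, 2, 5, 3, 4]


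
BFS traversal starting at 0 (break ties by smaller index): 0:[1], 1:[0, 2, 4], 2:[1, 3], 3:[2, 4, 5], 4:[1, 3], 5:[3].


BFS queue: start with [0]
Visit order: [0, 1, 2, 4, 3, 5]


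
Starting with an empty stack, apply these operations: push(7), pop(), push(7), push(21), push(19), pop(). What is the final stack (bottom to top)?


push(7) -> [7]
pop() returns 7 -> []
push(7) -> [7]
push(21) -> [7, 21]
push(19) -> [7, 21, 19]
pop() returns 19 -> [7, 21]
Final stack (bottom to top): [7, 21]


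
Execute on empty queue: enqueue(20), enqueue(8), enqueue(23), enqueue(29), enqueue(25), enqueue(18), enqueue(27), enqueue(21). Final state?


enqueue(20) -> [20]
enqueue(8) -> [20, 8]
enqueue(23) -> [20, 8, 23]
enqueue(29) -> [20, 8, 23, 29]
enqueue(25) -> [20, 8, 23, 29, 25]
enqueue(18) -> [20, 8, 23, 29, 25, 18]
enqueue(27) -> [20, 8, 23, 29, 25, 18, 27]
enqueue(21) -> [20, 8, 23, 29, 25, 18, 27, 21]
Final queue (front to back): [20, 8, 23, 29, 25, 18, 27, 21]


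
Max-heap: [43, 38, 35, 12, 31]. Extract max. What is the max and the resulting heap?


Max = 43
Replace root with last, heapify down
Resulting heap: [38, 31, 35, 12]


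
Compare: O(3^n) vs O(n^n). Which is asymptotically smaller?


exponential (base 3) grows slower than n^n
O(3^n) is asymptotically smaller; O(n^n) grows faster


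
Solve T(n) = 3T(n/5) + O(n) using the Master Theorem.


a=3, b=5, c=1. log_5(3)=0.683 < c=1. Case 3: O(n^c) = O(n)
Complexity: O(n)


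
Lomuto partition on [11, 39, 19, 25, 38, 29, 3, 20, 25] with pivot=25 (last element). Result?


Elements <= 25 go left of pivot.
Result: [11, 19, 25, 3, 20, 25, 39, 38, 29], pivot at index 5


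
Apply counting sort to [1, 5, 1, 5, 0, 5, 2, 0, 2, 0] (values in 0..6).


Count array: [3, 2, 2, 0, 0, 3, 0]
Reconstruct: [0, 0, 0, 1, 1, 2, 2, 5, 5, 5]


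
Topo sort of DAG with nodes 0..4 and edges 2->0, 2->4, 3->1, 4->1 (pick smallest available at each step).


Kahn's algorithm, process smallest node first
Order: [2, 0, 3, 4, 1]


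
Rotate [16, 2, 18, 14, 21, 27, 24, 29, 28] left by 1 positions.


Left rotate by 1: [2, 18, 14, 21, 27, 24, 29, 28, 16]


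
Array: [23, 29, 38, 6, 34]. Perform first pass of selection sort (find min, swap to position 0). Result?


After one pass: [6, 29, 38, 23, 34]


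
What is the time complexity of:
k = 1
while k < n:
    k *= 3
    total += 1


Per nesting level: O(log n) = O(log n)
Complexity: O(log n)


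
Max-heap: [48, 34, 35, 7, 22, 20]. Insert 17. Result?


Append 17: [48, 34, 35, 7, 22, 20, 17]
Bubble up: no swaps needed
Result: [48, 34, 35, 7, 22, 20, 17]


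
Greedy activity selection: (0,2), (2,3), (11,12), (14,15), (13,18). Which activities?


Greedy: pick earliest-ending, then skip overlaps.
Selected (4 activities): [(0, 2), (2, 3), (11, 12), (14, 15)]


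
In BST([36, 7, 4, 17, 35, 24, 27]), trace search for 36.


BST root = 36
Search for 36: compare at each node
Path: [36]


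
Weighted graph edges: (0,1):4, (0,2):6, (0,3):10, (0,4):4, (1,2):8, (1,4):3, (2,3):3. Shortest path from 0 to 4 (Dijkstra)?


Dijkstra from 0:
Distances: {0: 0, 1: 4, 2: 6, 3: 9, 4: 4}
Shortest distance to 4 = 4, path = [0, 4]


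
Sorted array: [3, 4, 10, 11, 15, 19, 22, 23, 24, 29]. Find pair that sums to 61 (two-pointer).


Two pointers: lo=0, hi=9
No pair sums to 61


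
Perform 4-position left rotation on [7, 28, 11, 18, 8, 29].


Left rotate by 4: [8, 29, 7, 28, 11, 18]


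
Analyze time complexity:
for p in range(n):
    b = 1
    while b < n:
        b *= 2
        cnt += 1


Per nesting level: O(n) * O(log n) = O(n log n)
Complexity: O(n log n)


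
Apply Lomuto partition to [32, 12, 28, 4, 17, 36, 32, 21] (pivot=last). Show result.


Elements <= 21 go left of pivot.
Result: [12, 4, 17, 21, 28, 36, 32, 32], pivot at index 3


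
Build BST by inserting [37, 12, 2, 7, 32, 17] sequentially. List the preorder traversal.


Root = 37; build tree by BST insertion.
Preorder traversal: [37, 12, 2, 7, 32, 17]


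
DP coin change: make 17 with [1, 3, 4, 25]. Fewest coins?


dp[0]=0; dp[i]=1+min(dp[i-c] for c in coins)
...dp[12]=3, dp[13]=4, dp[14]=4, dp[15]=4, dp[16]=4, dp[17]=5
Minimum coins for 17 = 5


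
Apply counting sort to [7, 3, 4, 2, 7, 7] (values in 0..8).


Count array: [0, 0, 1, 1, 1, 0, 0, 3, 0]
Reconstruct: [2, 3, 4, 7, 7, 7]


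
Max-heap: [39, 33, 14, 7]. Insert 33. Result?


Append 33: [39, 33, 14, 7, 33]
Bubble up: no swaps needed
Result: [39, 33, 14, 7, 33]


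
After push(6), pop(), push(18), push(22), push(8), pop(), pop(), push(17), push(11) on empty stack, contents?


push(6) -> [6]
pop() returns 6 -> []
push(18) -> [18]
push(22) -> [18, 22]
push(8) -> [18, 22, 8]
pop() returns 8 -> [18, 22]
pop() returns 22 -> [18]
push(17) -> [18, 17]
push(11) -> [18, 17, 11]
Final stack (bottom to top): [18, 17, 11]


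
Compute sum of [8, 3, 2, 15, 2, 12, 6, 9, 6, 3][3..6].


Prefix sums: [0, 8, 11, 13, 28, 30, 42, 48, 57, 63, 66]
Sum[3..6] = prefix[7] - prefix[3] = 48 - 13 = 35


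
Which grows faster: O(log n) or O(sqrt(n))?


logarithmic grows slower than sublinear
O(log n) is asymptotically smaller; O(sqrt(n)) grows faster


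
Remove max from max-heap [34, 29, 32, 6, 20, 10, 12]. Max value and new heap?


Max = 34
Replace root with last, heapify down
Resulting heap: [32, 29, 12, 6, 20, 10]


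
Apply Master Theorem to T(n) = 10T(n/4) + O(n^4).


a=10, b=4, c=4. log_4(10)=1.661 < c=4. Case 3: O(n^c) = O(n^4)
Complexity: O(n^4)


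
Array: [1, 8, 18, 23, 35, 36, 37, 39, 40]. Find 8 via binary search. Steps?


Search for 8:
[0,8] mid=4 arr[4]=35
[0,3] mid=1 arr[1]=8
Total: 2 comparisons


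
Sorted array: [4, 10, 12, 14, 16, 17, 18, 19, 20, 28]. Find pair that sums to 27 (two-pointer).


Two pointers: lo=0, hi=9
Found pair: (10, 17) summing to 27


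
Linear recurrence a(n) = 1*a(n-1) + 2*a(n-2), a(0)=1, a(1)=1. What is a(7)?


Build bottom-up:
...a(5)=21, a(6)=43, a(7)=1*43+2*21=85


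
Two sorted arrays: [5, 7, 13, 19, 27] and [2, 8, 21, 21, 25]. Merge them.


Compare heads, take smaller each step.
Merged: [2, 5, 7, 8, 13, 19, 21, 21, 25, 27]


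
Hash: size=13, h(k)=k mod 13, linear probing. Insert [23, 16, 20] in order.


Insertions: 23->slot 10; 16->slot 3; 20->slot 7
Table: [None, None, None, 16, None, None, None, 20, None, None, 23, None, None]


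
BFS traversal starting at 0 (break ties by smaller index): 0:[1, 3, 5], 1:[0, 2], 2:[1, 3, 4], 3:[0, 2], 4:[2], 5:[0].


BFS queue: start with [0]
Visit order: [0, 1, 3, 5, 2, 4]


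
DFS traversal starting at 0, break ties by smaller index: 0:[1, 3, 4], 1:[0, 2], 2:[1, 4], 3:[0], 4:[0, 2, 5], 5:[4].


DFS stack-based: start with [0]
Visit order: [0, 1, 2, 4, 5, 3]


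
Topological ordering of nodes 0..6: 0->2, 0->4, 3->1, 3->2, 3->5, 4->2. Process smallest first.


Kahn's algorithm, process smallest node first
Order: [0, 3, 1, 4, 2, 5, 6]


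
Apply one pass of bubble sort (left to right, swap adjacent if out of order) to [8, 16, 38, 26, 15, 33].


After one pass: [8, 16, 26, 15, 33, 38]


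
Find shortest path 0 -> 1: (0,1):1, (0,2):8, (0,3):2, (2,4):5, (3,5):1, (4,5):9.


Dijkstra from 0:
Distances: {0: 0, 1: 1, 2: 8, 3: 2, 4: 12, 5: 3}
Shortest distance to 1 = 1, path = [0, 1]


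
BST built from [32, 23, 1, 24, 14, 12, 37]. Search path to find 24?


BST root = 32
Search for 24: compare at each node
Path: [32, 23, 24]


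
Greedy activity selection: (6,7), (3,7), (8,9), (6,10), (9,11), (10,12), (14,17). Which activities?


Greedy: pick earliest-ending, then skip overlaps.
Selected (4 activities): [(6, 7), (8, 9), (9, 11), (14, 17)]


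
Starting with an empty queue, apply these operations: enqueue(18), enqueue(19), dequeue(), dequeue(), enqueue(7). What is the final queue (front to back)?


enqueue(18) -> [18]
enqueue(19) -> [18, 19]
dequeue() returns 18 -> [19]
dequeue() returns 19 -> []
enqueue(7) -> [7]
Final queue (front to back): [7]


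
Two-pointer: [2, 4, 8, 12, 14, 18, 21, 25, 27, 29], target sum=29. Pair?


Two pointers: lo=0, hi=9
Found pair: (2, 27) summing to 29


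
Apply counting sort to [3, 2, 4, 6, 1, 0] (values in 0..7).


Count array: [1, 1, 1, 1, 1, 0, 1, 0]
Reconstruct: [0, 1, 2, 3, 4, 6]


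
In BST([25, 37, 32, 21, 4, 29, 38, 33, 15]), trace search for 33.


BST root = 25
Search for 33: compare at each node
Path: [25, 37, 32, 33]


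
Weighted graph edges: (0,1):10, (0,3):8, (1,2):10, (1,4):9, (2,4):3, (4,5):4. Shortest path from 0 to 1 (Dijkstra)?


Dijkstra from 0:
Distances: {0: 0, 1: 10, 2: 20, 3: 8, 4: 19, 5: 23}
Shortest distance to 1 = 10, path = [0, 1]


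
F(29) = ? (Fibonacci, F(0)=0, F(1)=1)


F(n)=F(n-1)+F(n-2)
...F(27)=196418, F(28)=317811, F(29)=514229


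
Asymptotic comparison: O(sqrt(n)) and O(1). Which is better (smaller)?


constant grows slower than sublinear
O(1) is asymptotically smaller; O(sqrt(n)) grows faster


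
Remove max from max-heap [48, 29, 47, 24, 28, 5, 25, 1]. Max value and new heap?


Max = 48
Replace root with last, heapify down
Resulting heap: [47, 29, 25, 24, 28, 5, 1]


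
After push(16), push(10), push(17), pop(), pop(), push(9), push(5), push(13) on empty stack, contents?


push(16) -> [16]
push(10) -> [16, 10]
push(17) -> [16, 10, 17]
pop() returns 17 -> [16, 10]
pop() returns 10 -> [16]
push(9) -> [16, 9]
push(5) -> [16, 9, 5]
push(13) -> [16, 9, 5, 13]
Final stack (bottom to top): [16, 9, 5, 13]


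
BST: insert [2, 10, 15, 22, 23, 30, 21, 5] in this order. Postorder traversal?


Root = 2; build tree by BST insertion.
Postorder traversal: [5, 21, 30, 23, 22, 15, 10, 2]


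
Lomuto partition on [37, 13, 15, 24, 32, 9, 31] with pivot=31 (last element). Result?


Elements <= 31 go left of pivot.
Result: [13, 15, 24, 9, 31, 37, 32], pivot at index 4


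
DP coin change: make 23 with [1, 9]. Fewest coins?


dp[0]=0; dp[i]=1+min(dp[i-c] for c in coins)
...dp[18]=2, dp[19]=3, dp[20]=4, dp[21]=5, dp[22]=6, dp[23]=7
Minimum coins for 23 = 7


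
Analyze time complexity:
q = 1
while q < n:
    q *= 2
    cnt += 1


Per nesting level: O(log n) = O(log n)
Complexity: O(log n)


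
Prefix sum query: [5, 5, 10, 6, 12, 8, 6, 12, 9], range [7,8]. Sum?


Prefix sums: [0, 5, 10, 20, 26, 38, 46, 52, 64, 73]
Sum[7..8] = prefix[9] - prefix[7] = 73 - 52 = 21


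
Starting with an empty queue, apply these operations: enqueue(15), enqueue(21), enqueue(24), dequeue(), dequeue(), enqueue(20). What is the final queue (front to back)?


enqueue(15) -> [15]
enqueue(21) -> [15, 21]
enqueue(24) -> [15, 21, 24]
dequeue() returns 15 -> [21, 24]
dequeue() returns 21 -> [24]
enqueue(20) -> [24, 20]
Final queue (front to back): [24, 20]


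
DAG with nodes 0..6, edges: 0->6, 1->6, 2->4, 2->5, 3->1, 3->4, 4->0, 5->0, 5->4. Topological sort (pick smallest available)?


Kahn's algorithm, process smallest node first
Order: [2, 3, 1, 5, 4, 0, 6]


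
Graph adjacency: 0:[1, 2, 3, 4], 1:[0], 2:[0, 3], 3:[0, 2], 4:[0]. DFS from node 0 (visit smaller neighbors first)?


DFS stack-based: start with [0]
Visit order: [0, 1, 2, 3, 4]


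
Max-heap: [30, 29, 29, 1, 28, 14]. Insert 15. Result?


Append 15: [30, 29, 29, 1, 28, 14, 15]
Bubble up: no swaps needed
Result: [30, 29, 29, 1, 28, 14, 15]


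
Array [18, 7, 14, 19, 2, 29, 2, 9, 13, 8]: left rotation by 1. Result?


Left rotate by 1: [7, 14, 19, 2, 29, 2, 9, 13, 8, 18]


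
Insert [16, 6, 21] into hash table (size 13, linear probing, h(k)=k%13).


Insertions: 16->slot 3; 6->slot 6; 21->slot 8
Table: [None, None, None, 16, None, None, 6, None, 21, None, None, None, None]


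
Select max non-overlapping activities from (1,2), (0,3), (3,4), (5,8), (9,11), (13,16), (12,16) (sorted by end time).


Greedy: pick earliest-ending, then skip overlaps.
Selected (5 activities): [(1, 2), (3, 4), (5, 8), (9, 11), (13, 16)]


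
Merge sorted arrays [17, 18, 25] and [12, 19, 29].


Compare heads, take smaller each step.
Merged: [12, 17, 18, 19, 25, 29]


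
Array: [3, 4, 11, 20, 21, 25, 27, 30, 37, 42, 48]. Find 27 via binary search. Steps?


Search for 27:
[0,10] mid=5 arr[5]=25
[6,10] mid=8 arr[8]=37
[6,7] mid=6 arr[6]=27
Total: 3 comparisons


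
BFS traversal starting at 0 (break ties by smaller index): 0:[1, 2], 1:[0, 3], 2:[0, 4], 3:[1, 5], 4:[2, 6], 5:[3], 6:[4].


BFS queue: start with [0]
Visit order: [0, 1, 2, 3, 4, 5, 6]


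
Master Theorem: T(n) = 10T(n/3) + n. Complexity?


a=10, b=3, c=1. log_3(10)=2.096 > c=1. Case 1: O(n^log_b(a)) = O(n^2.096)
Complexity: O(n^2.096)


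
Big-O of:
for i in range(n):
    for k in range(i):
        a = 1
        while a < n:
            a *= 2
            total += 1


Per nesting level: O(n) * O(n) [triangular over i] * O(log n) = O(n^2 log n)
Complexity: O(n^2 log n)


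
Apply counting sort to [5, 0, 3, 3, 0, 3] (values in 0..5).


Count array: [2, 0, 0, 3, 0, 1]
Reconstruct: [0, 0, 3, 3, 3, 5]


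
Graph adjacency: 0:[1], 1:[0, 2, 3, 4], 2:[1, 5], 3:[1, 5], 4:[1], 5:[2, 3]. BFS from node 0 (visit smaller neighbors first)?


BFS queue: start with [0]
Visit order: [0, 1, 2, 3, 4, 5]


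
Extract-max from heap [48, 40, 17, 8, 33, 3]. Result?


Max = 48
Replace root with last, heapify down
Resulting heap: [40, 33, 17, 8, 3]


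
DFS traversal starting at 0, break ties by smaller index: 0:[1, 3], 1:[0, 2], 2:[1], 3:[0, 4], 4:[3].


DFS stack-based: start with [0]
Visit order: [0, 1, 2, 3, 4]


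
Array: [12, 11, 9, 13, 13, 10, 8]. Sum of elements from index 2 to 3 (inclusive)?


Prefix sums: [0, 12, 23, 32, 45, 58, 68, 76]
Sum[2..3] = prefix[4] - prefix[2] = 45 - 23 = 22


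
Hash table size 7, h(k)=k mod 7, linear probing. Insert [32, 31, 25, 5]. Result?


Insertions: 32->slot 4; 31->slot 3; 25->slot 5; 5->slot 6
Table: [None, None, None, 31, 32, 25, 5]


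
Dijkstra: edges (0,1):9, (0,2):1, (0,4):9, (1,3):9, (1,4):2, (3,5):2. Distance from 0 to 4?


Dijkstra from 0:
Distances: {0: 0, 1: 9, 2: 1, 3: 18, 4: 9, 5: 20}
Shortest distance to 4 = 9, path = [0, 4]


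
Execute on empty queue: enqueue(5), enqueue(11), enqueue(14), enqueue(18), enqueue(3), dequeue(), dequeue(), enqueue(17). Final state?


enqueue(5) -> [5]
enqueue(11) -> [5, 11]
enqueue(14) -> [5, 11, 14]
enqueue(18) -> [5, 11, 14, 18]
enqueue(3) -> [5, 11, 14, 18, 3]
dequeue() returns 5 -> [11, 14, 18, 3]
dequeue() returns 11 -> [14, 18, 3]
enqueue(17) -> [14, 18, 3, 17]
Final queue (front to back): [14, 18, 3, 17]
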